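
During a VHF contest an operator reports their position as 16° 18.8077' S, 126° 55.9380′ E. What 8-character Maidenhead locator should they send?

Shift to the Maidenhead origin (180°W, 90°S): lon 306.93230, lat 73.68654.
Field: lon ⌊306.93230/20⌋ = 15 → P; lat ⌊73.68654/10⌋ = 7 → H.
Square: lon ⌊6.93230/2⌋ = 3; lat ⌊3.68654/1⌋ = 3.
Subsquare: lon ⌊0.93230/0.0833333⌋ = 11 → l; lat ⌊0.68654/0.0416667⌋ = 16 → q.
Extended square: lon ⌊0.01563/0.00833333⌋ = 1; lat ⌊0.01987/0.00416667⌋ = 4.

PH33lq14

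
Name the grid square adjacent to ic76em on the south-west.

IC76dl

Longitude subsquare e = 4; −1 → 3 = d.
Latitude subsquare m = 12; −1 → 11 = l.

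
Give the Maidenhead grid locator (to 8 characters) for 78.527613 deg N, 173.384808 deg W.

AQ38hm36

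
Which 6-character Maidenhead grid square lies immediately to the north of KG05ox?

Latitude subsquare x = 23; +1 → 24, wraps to 0 = a, carry into square.
Latitude square 5; +1 → 6.
The longitude characters are unchanged.

KG06oa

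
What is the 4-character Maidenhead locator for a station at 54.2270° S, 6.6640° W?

Offset from 180°W / 90°S: lon 173.34°, lat 35.77°.
Field: 173.34/20 → 8 → I, 35.77/10 → 3 → D; chars ID.
Square: 13.34/2 → 6, 5.77/1 → 5; chars 65.

ID65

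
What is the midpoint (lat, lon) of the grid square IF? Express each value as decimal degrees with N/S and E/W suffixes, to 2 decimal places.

Field I=8, F=5: +8·20° lon, +5·10° lat → SW at lon -20°, lat -40°.
Cell spans 20° lon × 10° lat. Centre is SW corner plus half of each.
latitude 35.00° S, longitude 10.00° W.

35.00° S, 10.00° W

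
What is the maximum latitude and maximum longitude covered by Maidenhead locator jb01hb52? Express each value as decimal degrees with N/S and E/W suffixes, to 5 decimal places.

Field J=9, B=1: +9·20° lon, +1·10° lat → SW at lon 0°, lat -80°.
Square 0, 1: +0·2° lon, +1·1° lat → SW at lon 0°, lat -79°.
Subsquare h=7, b=1: +7·0.0833333° lon, +1·0.0416667° lat → SW at lon 0.583333°, lat -78.9583°.
Extended square 5, 2: +5·0.00833333° lon, +2·0.00416667° lat → SW at lon 0.625°, lat -78.95°.
Cell spans 0.00833333° lon × 0.00416667° lat. NE corner is SW corner plus one full cell.
latitude 78.94583° S, longitude 0.63333° E.

78.94583° S, 0.63333° E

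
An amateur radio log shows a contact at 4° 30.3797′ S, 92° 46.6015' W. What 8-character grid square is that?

Shift to the Maidenhead origin (180°W, 90°S): lon 87.22331, lat 85.49367.
Field: 87.22331/20 → 4 → E, 85.49367/10 → 8 → I; chars EI.
Square: 7.22331/2 → 3, 5.49367/1 → 5; chars 35.
Subsquare: 1.22331/0.0833333 → 14 → o, 0.49367/0.0416667 → 11 → l; chars ol.
Extended square: 0.05664/0.00833333 → 6, 0.03534/0.00416667 → 8; chars 68.

EI35ol68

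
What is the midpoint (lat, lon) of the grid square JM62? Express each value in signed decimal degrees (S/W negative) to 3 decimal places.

Field J=9, M=12: +9·20° lon, +12·10° lat → SW at lon 0°, lat 30°.
Square 6, 2: +6·2° lon, +2·1° lat → SW at lon 12°, lat 32°.
Cell spans 2° lon × 1° lat. Centre is SW corner plus half of each.
latitude 32.500, longitude 13.000.

32.500, 13.000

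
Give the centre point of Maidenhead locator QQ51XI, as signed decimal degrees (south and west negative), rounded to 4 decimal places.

71.3542, 151.9583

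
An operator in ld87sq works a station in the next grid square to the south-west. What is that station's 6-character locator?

Longitude subsquare s = 18; −1 → 17 = r.
Latitude subsquare q = 16; −1 → 15 = p.

LD87rp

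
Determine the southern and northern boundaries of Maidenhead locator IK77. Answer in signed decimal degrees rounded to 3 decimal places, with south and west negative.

17.000, 18.000

Field I=8, K=10: +8·20° lon, +10·10° lat → SW at lon -20°, lat 10°.
Square 7, 7: +7·2° lon, +7·1° lat → SW at lon -6°, lat 17°.
Cell spans 2° lon × 1° lat.
south 17.000, north 18.000.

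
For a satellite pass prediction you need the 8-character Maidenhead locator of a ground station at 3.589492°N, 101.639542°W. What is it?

Add 180° to longitude and 90° to latitude: 78.36046, 93.58949.
Field (20°×10°, letters A–R): 78.36046/20 → 3 → D, 93.58949/10 → 9 → J; chars DJ.
Square (2°×1°, digits 0–9): 18.36046/2 → 9, 3.58949/1 → 3; chars 93.
Subsquare (5′×2.5′, letters a–x): 0.36046/0.0833333 → 4 → e, 0.58949/0.0416667 → 14 → o; chars eo.
Extended square (30″×15″, digits 0–9): 0.02712/0.00833333 → 3, 0.00616/0.00416667 → 1; chars 31.

DJ93eo31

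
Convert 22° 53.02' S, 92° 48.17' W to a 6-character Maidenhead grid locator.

EG37oc

Shift to the Maidenhead origin (180°W, 90°S): lon 87.1972, lat 67.1163.
Field: 87.1972/20 → 4 → E, 67.1163/10 → 6 → G; chars EG.
Square: 7.1972/2 → 3, 7.1163/1 → 7; chars 37.
Subsquare: 1.1972/0.0833333 → 14 → o, 0.1163/0.0416667 → 2 → c; chars oc.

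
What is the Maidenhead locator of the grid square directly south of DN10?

Latitude square 0; −1 → -1, wraps to 9, carry into field.
Latitude field N = 13; −1 → 12 = M.
The longitude characters are unchanged.

DM19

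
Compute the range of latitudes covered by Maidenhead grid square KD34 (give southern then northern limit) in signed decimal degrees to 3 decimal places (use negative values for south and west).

-56.000, -55.000

Field K=10, D=3: +10·20° lon, +3·10° lat → SW at lon 20°, lat -60°.
Square 3, 4: +3·2° lon, +4·1° lat → SW at lon 26°, lat -56°.
Cell spans 2° lon × 1° lat.
south -56.000, north -55.000.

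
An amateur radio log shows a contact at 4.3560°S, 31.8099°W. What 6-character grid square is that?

HI45cp

Shift to the Maidenhead origin (180°W, 90°S): lon 148.1901, lat 85.6440.
Field: 148.1901/20 → 7 → H, 85.6440/10 → 8 → I; chars HI.
Square: 8.1901/2 → 4, 5.6440/1 → 5; chars 45.
Subsquare: 0.1901/0.0833333 → 2 → c, 0.6440/0.0416667 → 15 → p; chars cp.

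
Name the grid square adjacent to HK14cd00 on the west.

Longitude extended square 0; −1 → -1, wraps to 9, carry into subsquare.
Longitude subsquare c = 2; −1 → 1 = b.
The latitude characters are unchanged.

HK14bd90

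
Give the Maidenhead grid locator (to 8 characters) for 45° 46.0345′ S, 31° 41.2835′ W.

HE44df75

Add 180° to longitude and 90° to latitude: 148.31194, 44.23276.
Field (20°×10°, letters A–R): lon ⌊148.31194/20⌋ = 7 → H; lat ⌊44.23276/10⌋ = 4 → E.
Square (2°×1°, digits 0–9): lon ⌊8.31194/2⌋ = 4; lat ⌊4.23276/1⌋ = 4.
Subsquare (5′×2.5′, letters a–x): lon ⌊0.31194/0.0833333⌋ = 3 → d; lat ⌊0.23276/0.0416667⌋ = 5 → f.
Extended square (30″×15″, digits 0–9): lon ⌊0.06194/0.00833333⌋ = 7; lat ⌊0.02443/0.00416667⌋ = 5.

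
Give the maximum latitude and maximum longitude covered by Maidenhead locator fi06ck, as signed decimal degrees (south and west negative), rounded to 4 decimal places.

Field F=5, I=8: +5·20° lon, +8·10° lat → SW at lon -80°, lat -10°.
Square 0, 6: +0·2° lon, +6·1° lat → SW at lon -80°, lat -4°.
Subsquare c=2, k=10: +2·0.0833333° lon, +10·0.0416667° lat → SW at lon -79.8333°, lat -3.58333°.
Cell spans 0.0833333° lon × 0.0416667° lat. NE corner is SW corner plus one full cell.
latitude -3.5417, longitude -79.7500.

-3.5417, -79.7500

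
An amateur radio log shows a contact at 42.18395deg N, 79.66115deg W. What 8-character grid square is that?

Add 180° to longitude and 90° to latitude: 100.33885, 132.18395.
Field (20°×10°, letters A–R): lon ⌊100.33885/20⌋ = 5 → F; lat ⌊132.18395/10⌋ = 13 → N.
Square (2°×1°, digits 0–9): lon ⌊0.33885/2⌋ = 0; lat ⌊2.18395/1⌋ = 2.
Subsquare (5′×2.5′, letters a–x): lon ⌊0.33885/0.0833333⌋ = 4 → e; lat ⌊0.18395/0.0416667⌋ = 4 → e.
Extended square (30″×15″, digits 0–9): lon ⌊0.00552/0.00833333⌋ = 0; lat ⌊0.01728/0.00416667⌋ = 4.

FN02ee04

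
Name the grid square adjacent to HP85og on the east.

Longitude subsquare o = 14; +1 → 15 = p.
The latitude characters are unchanged.

HP85pg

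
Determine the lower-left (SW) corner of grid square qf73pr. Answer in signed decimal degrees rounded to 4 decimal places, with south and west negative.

-36.2917, 155.2500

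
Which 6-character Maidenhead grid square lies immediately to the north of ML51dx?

Latitude subsquare x = 23; +1 → 24, wraps to 0 = a, carry into square.
Latitude square 1; +1 → 2.
The longitude characters are unchanged.

ML52da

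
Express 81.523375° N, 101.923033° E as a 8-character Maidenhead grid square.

OR01xm05

Shift to the Maidenhead origin (180°W, 90°S): lon 281.92303, lat 171.52337.
Field: lon ⌊281.92303/20⌋ = 14 → O; lat ⌊171.52337/10⌋ = 17 → R.
Square: lon ⌊1.92303/2⌋ = 0; lat ⌊1.52337/1⌋ = 1.
Subsquare: lon ⌊1.92303/0.0833333⌋ = 23 → x; lat ⌊0.52337/0.0416667⌋ = 12 → m.
Extended square: lon ⌊0.00637/0.00833333⌋ = 0; lat ⌊0.02337/0.00416667⌋ = 5.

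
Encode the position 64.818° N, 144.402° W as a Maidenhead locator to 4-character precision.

Offset from 180°W / 90°S: lon 35.60°, lat 154.82°.
Field (20°×10°, letters A–R): 35.60/20 → 1 → B, 154.82/10 → 15 → P; chars BP.
Square (2°×1°, digits 0–9): 15.60/2 → 7, 4.82/1 → 4; chars 74.

BP74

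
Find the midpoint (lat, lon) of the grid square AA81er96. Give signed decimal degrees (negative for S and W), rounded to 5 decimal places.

Field A=0, A=0: +0·20° lon, +0·10° lat → SW at lon -180°, lat -90°.
Square 8, 1: +8·2° lon, +1·1° lat → SW at lon -164°, lat -89°.
Subsquare e=4, r=17: +4·0.0833333° lon, +17·0.0416667° lat → SW at lon -163.667°, lat -88.2917°.
Extended square 9, 6: +9·0.00833333° lon, +6·0.00416667° lat → SW at lon -163.592°, lat -88.2667°.
Cell spans 0.00833333° lon × 0.00416667° lat. Centre is SW corner plus half of each.
latitude -88.26458, longitude -163.58750.

-88.26458, -163.58750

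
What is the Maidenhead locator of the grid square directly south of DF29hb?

DF29ha

Latitude subsquare b = 1; −1 → 0 = a.
The longitude characters are unchanged.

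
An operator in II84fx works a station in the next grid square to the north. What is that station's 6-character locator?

Latitude subsquare x = 23; +1 → 24, wraps to 0 = a, carry into square.
Latitude square 4; +1 → 5.
The longitude characters are unchanged.

II85fa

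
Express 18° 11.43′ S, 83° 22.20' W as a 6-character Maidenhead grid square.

Shift to the Maidenhead origin (180°W, 90°S): lon 96.6300, lat 71.8095.
Field: lon ⌊96.6300/20⌋ = 4 → E; lat ⌊71.8095/10⌋ = 7 → H.
Square: lon ⌊16.6300/2⌋ = 8; lat ⌊1.8095/1⌋ = 1.
Subsquare: lon ⌊0.6300/0.0833333⌋ = 7 → h; lat ⌊0.8095/0.0416667⌋ = 19 → t.

EH81ht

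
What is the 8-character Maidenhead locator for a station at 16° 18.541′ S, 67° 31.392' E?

Shift to the Maidenhead origin (180°W, 90°S): lon 247.52320, lat 73.69098.
Field: 247.52320/20 → 12 → M, 73.69098/10 → 7 → H; chars MH.
Square: 7.52320/2 → 3, 3.69098/1 → 3; chars 33.
Subsquare: 1.52320/0.0833333 → 18 → s, 0.69098/0.0416667 → 16 → q; chars sq.
Extended square: 0.02320/0.00833333 → 2, 0.02432/0.00416667 → 5; chars 25.

MH33sq25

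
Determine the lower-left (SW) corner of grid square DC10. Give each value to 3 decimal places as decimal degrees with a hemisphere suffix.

70.000° S, 118.000° W

Field D=3, C=2: +3·20° lon, +2·10° lat → SW at lon -120°, lat -70°.
Square 1, 0: +1·2° lon, +0·1° lat → SW at lon -118°, lat -70°.
latitude 70.000° S, longitude 118.000° W.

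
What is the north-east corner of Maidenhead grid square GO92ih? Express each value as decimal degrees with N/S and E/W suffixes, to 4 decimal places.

52.3333° N, 41.2500° W

Field G=6, O=14: +6·20° lon, +14·10° lat → SW at lon -60°, lat 50°.
Square 9, 2: +9·2° lon, +2·1° lat → SW at lon -42°, lat 52°.
Subsquare i=8, h=7: +8·0.0833333° lon, +7·0.0416667° lat → SW at lon -41.3333°, lat 52.2917°.
Cell spans 0.0833333° lon × 0.0416667° lat. NE corner is SW corner plus one full cell.
latitude 52.3333° N, longitude 41.2500° W.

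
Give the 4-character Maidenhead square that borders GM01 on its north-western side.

Longitude square 0; −1 → -1, wraps to 9, carry into field.
Longitude field G = 6; −1 → 5 = F.
Latitude square 1; +1 → 2.

FM92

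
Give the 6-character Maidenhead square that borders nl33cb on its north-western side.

NL33bc

Longitude subsquare c = 2; −1 → 1 = b.
Latitude subsquare b = 1; +1 → 2 = c.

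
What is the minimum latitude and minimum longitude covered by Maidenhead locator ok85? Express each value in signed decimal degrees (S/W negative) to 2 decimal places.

15.00, 116.00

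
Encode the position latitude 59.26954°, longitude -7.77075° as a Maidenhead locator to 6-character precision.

IO69cg

Add 180° to longitude and 90° to latitude: 172.2293, 149.2695.
Field (20°×10°, letters A–R): lon ⌊172.2293/20⌋ = 8 → I; lat ⌊149.2695/10⌋ = 14 → O.
Square (2°×1°, digits 0–9): lon ⌊12.2293/2⌋ = 6; lat ⌊9.2695/1⌋ = 9.
Subsquare (5′×2.5′, letters a–x): lon ⌊0.2293/0.0833333⌋ = 2 → c; lat ⌊0.2695/0.0416667⌋ = 6 → g.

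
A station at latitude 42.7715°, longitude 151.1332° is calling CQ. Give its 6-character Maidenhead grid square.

QN52ns

Shift to the Maidenhead origin (180°W, 90°S): lon 331.1332, lat 132.7715.
Field (20°×10°, letters A–R): lon ⌊331.1332/20⌋ = 16 → Q; lat ⌊132.7715/10⌋ = 13 → N.
Square (2°×1°, digits 0–9): lon ⌊11.1332/2⌋ = 5; lat ⌊2.7715/1⌋ = 2.
Subsquare (5′×2.5′, letters a–x): lon ⌊1.1332/0.0833333⌋ = 13 → n; lat ⌊0.7715/0.0416667⌋ = 18 → s.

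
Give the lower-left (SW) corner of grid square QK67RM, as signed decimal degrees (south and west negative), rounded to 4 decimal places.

17.5000, 153.4167

Field Q=16, K=10: +16·20° lon, +10·10° lat → SW at lon 140°, lat 10°.
Square 6, 7: +6·2° lon, +7·1° lat → SW at lon 152°, lat 17°.
Subsquare r=17, m=12: +17·0.0833333° lon, +12·0.0416667° lat → SW at lon 153.417°, lat 17.5°.
latitude 17.5000, longitude 153.4167.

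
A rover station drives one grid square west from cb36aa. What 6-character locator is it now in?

CB26xa

Longitude subsquare a = 0; −1 → -1, wraps to 23 = x, carry into square.
Longitude square 3; −1 → 2.
The latitude characters are unchanged.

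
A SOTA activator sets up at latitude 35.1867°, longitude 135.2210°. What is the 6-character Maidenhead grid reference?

Add 180° to longitude and 90° to latitude: 315.2210, 125.1867.
Field: lon ⌊315.2210/20⌋ = 15 → P; lat ⌊125.1867/10⌋ = 12 → M.
Square: lon ⌊15.2210/2⌋ = 7; lat ⌊5.1867/1⌋ = 5.
Subsquare: lon ⌊1.2210/0.0833333⌋ = 14 → o; lat ⌊0.1867/0.0416667⌋ = 4 → e.

PM75oe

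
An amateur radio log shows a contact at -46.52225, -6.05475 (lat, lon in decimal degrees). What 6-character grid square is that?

IE63xl

Shift to the Maidenhead origin (180°W, 90°S): lon 173.9452, lat 43.4778.
Field: 173.9452/20 → 8 → I, 43.4778/10 → 4 → E; chars IE.
Square: 13.9452/2 → 6, 3.4778/1 → 3; chars 63.
Subsquare: 1.9452/0.0833333 → 23 → x, 0.4778/0.0416667 → 11 → l; chars xl.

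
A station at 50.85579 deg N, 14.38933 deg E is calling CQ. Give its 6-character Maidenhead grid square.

JO70eu

Shift to the Maidenhead origin (180°W, 90°S): lon 194.3893, lat 140.8558.
Field (20°×10°, letters A–R): 194.3893/20 → 9 → J, 140.8558/10 → 14 → O; chars JO.
Square (2°×1°, digits 0–9): 14.3893/2 → 7, 0.8558/1 → 0; chars 70.
Subsquare (5′×2.5′, letters a–x): 0.3893/0.0833333 → 4 → e, 0.8558/0.0416667 → 20 → u; chars eu.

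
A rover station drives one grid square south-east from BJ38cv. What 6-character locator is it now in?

BJ38du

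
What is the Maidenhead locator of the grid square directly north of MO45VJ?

Latitude subsquare j = 9; +1 → 10 = k.
The longitude characters are unchanged.

MO45vk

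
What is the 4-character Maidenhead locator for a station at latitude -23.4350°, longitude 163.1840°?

Offset from 180°W / 90°S: lon 343.18°, lat 66.56°.
Field: 343.18/20 → 17 → R, 66.56/10 → 6 → G; chars RG.
Square: 3.18/2 → 1, 6.56/1 → 6; chars 16.

RG16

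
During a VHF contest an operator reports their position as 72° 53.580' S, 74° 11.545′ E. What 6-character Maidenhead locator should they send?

Offset from 180°W / 90°S: lon 254.1924°, lat 17.1070°.
Field: 254.1924/20 → 12 → M, 17.1070/10 → 1 → B; chars MB.
Square: 14.1924/2 → 7, 7.1070/1 → 7; chars 77.
Subsquare: 0.1924/0.0833333 → 2 → c, 0.1070/0.0416667 → 2 → c; chars cc.

MB77cc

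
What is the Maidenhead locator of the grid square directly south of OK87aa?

Latitude subsquare a = 0; −1 → -1, wraps to 23 = x, carry into square.
Latitude square 7; −1 → 6.
The longitude characters are unchanged.

OK86ax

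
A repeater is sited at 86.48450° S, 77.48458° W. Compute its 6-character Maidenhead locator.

FA13gm

Shift to the Maidenhead origin (180°W, 90°S): lon 102.5154, lat 3.5155.
Field: lon ⌊102.5154/20⌋ = 5 → F; lat ⌊3.5155/10⌋ = 0 → A.
Square: lon ⌊2.5154/2⌋ = 1; lat ⌊3.5155/1⌋ = 3.
Subsquare: lon ⌊0.5154/0.0833333⌋ = 6 → g; lat ⌊0.5155/0.0416667⌋ = 12 → m.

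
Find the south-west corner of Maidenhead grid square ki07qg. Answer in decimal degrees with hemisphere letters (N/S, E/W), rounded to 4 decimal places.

Field K=10, I=8: +10·20° lon, +8·10° lat → SW at lon 20°, lat -10°.
Square 0, 7: +0·2° lon, +7·1° lat → SW at lon 20°, lat -3°.
Subsquare q=16, g=6: +16·0.0833333° lon, +6·0.0416667° lat → SW at lon 21.3333°, lat -2.75°.
latitude 2.7500° S, longitude 21.3333° E.

2.7500° S, 21.3333° E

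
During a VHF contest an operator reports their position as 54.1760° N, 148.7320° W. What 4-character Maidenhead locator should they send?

Shift to the Maidenhead origin (180°W, 90°S): lon 31.27, lat 144.18.
Field (20°×10°, letters A–R): 31.27/20 → 1 → B, 144.18/10 → 14 → O; chars BO.
Square (2°×1°, digits 0–9): 11.27/2 → 5, 4.18/1 → 4; chars 54.

BO54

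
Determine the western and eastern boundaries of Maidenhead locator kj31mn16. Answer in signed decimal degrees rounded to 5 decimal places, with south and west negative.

27.00833, 27.01667

Field K=10, J=9: +10·20° lon, +9·10° lat → SW at lon 20°, lat 0°.
Square 3, 1: +3·2° lon, +1·1° lat → SW at lon 26°, lat 1°.
Subsquare m=12, n=13: +12·0.0833333° lon, +13·0.0416667° lat → SW at lon 27°, lat 1.54167°.
Extended square 1, 6: +1·0.00833333° lon, +6·0.00416667° lat → SW at lon 27.0083°, lat 1.56667°.
Cell spans 0.00833333° lon × 0.00416667° lat.
west 27.00833, east 27.01667.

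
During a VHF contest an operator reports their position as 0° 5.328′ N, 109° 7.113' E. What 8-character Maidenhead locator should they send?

Shift to the Maidenhead origin (180°W, 90°S): lon 289.11855, lat 90.08880.
Field: lon ⌊289.11855/20⌋ = 14 → O; lat ⌊90.08880/10⌋ = 9 → J.
Square: lon ⌊9.11855/2⌋ = 4; lat ⌊0.08880/1⌋ = 0.
Subsquare: lon ⌊1.11855/0.0833333⌋ = 13 → n; lat ⌊0.08880/0.0416667⌋ = 2 → c.
Extended square: lon ⌊0.03522/0.00833333⌋ = 4; lat ⌊0.00547/0.00416667⌋ = 1.

OJ40nc41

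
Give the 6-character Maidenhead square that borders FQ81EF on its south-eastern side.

Longitude subsquare e = 4; +1 → 5 = f.
Latitude subsquare f = 5; −1 → 4 = e.

FQ81fe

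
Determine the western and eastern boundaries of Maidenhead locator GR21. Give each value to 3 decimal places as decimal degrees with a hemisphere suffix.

56.000° W, 54.000° W

Field G=6, R=17: +6·20° lon, +17·10° lat → SW at lon -60°, lat 80°.
Square 2, 1: +2·2° lon, +1·1° lat → SW at lon -56°, lat 81°.
Cell spans 2° lon × 1° lat.
west 56.000° W, east 54.000° W.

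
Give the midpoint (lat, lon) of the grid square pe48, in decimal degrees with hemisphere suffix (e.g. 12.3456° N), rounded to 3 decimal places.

41.500° S, 129.000° E

Field P=15, E=4: +15·20° lon, +4·10° lat → SW at lon 120°, lat -50°.
Square 4, 8: +4·2° lon, +8·1° lat → SW at lon 128°, lat -42°.
Cell spans 2° lon × 1° lat. Centre is SW corner plus half of each.
latitude 41.500° S, longitude 129.000° E.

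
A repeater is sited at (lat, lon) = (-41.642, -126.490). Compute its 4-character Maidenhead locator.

CE68

Offset from 180°W / 90°S: lon 53.51°, lat 48.36°.
Field: 53.51/20 → 2 → C, 48.36/10 → 4 → E; chars CE.
Square: 13.51/2 → 6, 8.36/1 → 8; chars 68.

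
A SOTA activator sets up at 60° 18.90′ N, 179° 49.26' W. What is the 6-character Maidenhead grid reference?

AP00ch

Shift to the Maidenhead origin (180°W, 90°S): lon 0.1790, lat 150.3150.
Field (20°×10°, letters A–R): 0.1790/20 → 0 → A, 150.3150/10 → 15 → P; chars AP.
Square (2°×1°, digits 0–9): 0.1790/2 → 0, 0.3150/1 → 0; chars 00.
Subsquare (5′×2.5′, letters a–x): 0.1790/0.0833333 → 2 → c, 0.3150/0.0416667 → 7 → h; chars ch.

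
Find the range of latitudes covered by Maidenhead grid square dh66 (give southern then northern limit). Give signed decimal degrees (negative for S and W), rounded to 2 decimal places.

-14.00, -13.00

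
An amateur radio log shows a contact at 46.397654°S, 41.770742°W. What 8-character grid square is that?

GE93co74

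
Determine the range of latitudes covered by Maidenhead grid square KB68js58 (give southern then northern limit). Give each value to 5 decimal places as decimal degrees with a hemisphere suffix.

Field K=10, B=1: +10·20° lon, +1·10° lat → SW at lon 20°, lat -80°.
Square 6, 8: +6·2° lon, +8·1° lat → SW at lon 32°, lat -72°.
Subsquare j=9, s=18: +9·0.0833333° lon, +18·0.0416667° lat → SW at lon 32.75°, lat -71.25°.
Extended square 5, 8: +5·0.00833333° lon, +8·0.00416667° lat → SW at lon 32.7917°, lat -71.2167°.
Cell spans 0.00833333° lon × 0.00416667° lat.
south 71.21667° S, north 71.21250° S.

71.21667° S, 71.21250° S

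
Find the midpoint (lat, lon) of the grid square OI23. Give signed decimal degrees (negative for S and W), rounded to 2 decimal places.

Field O=14, I=8: +14·20° lon, +8·10° lat → SW at lon 100°, lat -10°.
Square 2, 3: +2·2° lon, +3·1° lat → SW at lon 104°, lat -7°.
Cell spans 2° lon × 1° lat. Centre is SW corner plus half of each.
latitude -6.50, longitude 105.00.

-6.50, 105.00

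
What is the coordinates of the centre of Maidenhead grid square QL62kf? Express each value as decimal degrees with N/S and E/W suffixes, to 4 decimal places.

22.2292° N, 152.8750° E

Field Q=16, L=11: +16·20° lon, +11·10° lat → SW at lon 140°, lat 20°.
Square 6, 2: +6·2° lon, +2·1° lat → SW at lon 152°, lat 22°.
Subsquare k=10, f=5: +10·0.0833333° lon, +5·0.0416667° lat → SW at lon 152.833°, lat 22.2083°.
Cell spans 0.0833333° lon × 0.0416667° lat. Centre is SW corner plus half of each.
latitude 22.2292° N, longitude 152.8750° E.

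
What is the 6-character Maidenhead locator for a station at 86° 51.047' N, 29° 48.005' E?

Shift to the Maidenhead origin (180°W, 90°S): lon 209.8001, lat 176.8508.
Field: lon ⌊209.8001/20⌋ = 10 → K; lat ⌊176.8508/10⌋ = 17 → R.
Square: lon ⌊9.8001/2⌋ = 4; lat ⌊6.8508/1⌋ = 6.
Subsquare: lon ⌊1.8001/0.0833333⌋ = 21 → v; lat ⌊0.8508/0.0416667⌋ = 20 → u.

KR46vu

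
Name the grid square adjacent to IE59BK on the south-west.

IE59aj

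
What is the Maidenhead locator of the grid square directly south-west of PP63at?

PP53xs

Longitude subsquare a = 0; −1 → -1, wraps to 23 = x, carry into square.
Longitude square 6; −1 → 5.
Latitude subsquare t = 19; −1 → 18 = s.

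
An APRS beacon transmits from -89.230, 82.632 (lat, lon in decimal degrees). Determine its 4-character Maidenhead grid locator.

Shift to the Maidenhead origin (180°W, 90°S): lon 262.63, lat 0.77.
Field: 262.63/20 → 13 → N, 0.77/10 → 0 → A; chars NA.
Square: 2.63/2 → 1, 0.77/1 → 0; chars 10.

NA10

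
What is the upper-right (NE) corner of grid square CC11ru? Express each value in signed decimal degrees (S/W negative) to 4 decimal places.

-68.1250, -136.5000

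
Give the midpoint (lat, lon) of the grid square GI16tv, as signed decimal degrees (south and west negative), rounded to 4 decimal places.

Field G=6, I=8: +6·20° lon, +8·10° lat → SW at lon -60°, lat -10°.
Square 1, 6: +1·2° lon, +6·1° lat → SW at lon -58°, lat -4°.
Subsquare t=19, v=21: +19·0.0833333° lon, +21·0.0416667° lat → SW at lon -56.4167°, lat -3.125°.
Cell spans 0.0833333° lon × 0.0416667° lat. Centre is SW corner plus half of each.
latitude -3.1042, longitude -56.3750.

-3.1042, -56.3750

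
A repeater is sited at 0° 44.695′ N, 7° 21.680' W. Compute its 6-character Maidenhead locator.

IJ60hr

Offset from 180°W / 90°S: lon 172.6387°, lat 90.7449°.
Field: 172.6387/20 → 8 → I, 90.7449/10 → 9 → J; chars IJ.
Square: 12.6387/2 → 6, 0.7449/1 → 0; chars 60.
Subsquare: 0.6387/0.0833333 → 7 → h, 0.7449/0.0416667 → 17 → r; chars hr.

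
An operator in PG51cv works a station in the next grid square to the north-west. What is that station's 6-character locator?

PG51bw

Longitude subsquare c = 2; −1 → 1 = b.
Latitude subsquare v = 21; +1 → 22 = w.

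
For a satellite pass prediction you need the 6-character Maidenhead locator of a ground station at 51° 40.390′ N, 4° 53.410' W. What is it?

IO71nq

Offset from 180°W / 90°S: lon 175.1098°, lat 141.6732°.
Field: 175.1098/20 → 8 → I, 141.6732/10 → 14 → O; chars IO.
Square: 15.1098/2 → 7, 1.6732/1 → 1; chars 71.
Subsquare: 1.1098/0.0833333 → 13 → n, 0.6732/0.0416667 → 16 → q; chars nq.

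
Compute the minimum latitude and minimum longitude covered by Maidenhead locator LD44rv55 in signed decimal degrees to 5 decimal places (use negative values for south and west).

-55.10417, 49.45833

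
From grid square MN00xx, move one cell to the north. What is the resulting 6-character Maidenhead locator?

Latitude subsquare x = 23; +1 → 24, wraps to 0 = a, carry into square.
Latitude square 0; +1 → 1.
The longitude characters are unchanged.

MN01xa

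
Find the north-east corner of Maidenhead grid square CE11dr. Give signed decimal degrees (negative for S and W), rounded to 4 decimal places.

-48.2500, -137.6667

Field C=2, E=4: +2·20° lon, +4·10° lat → SW at lon -140°, lat -50°.
Square 1, 1: +1·2° lon, +1·1° lat → SW at lon -138°, lat -49°.
Subsquare d=3, r=17: +3·0.0833333° lon, +17·0.0416667° lat → SW at lon -137.75°, lat -48.2917°.
Cell spans 0.0833333° lon × 0.0416667° lat. NE corner is SW corner plus one full cell.
latitude -48.2500, longitude -137.6667.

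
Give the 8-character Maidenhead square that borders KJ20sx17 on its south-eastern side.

KJ20sx26

Longitude extended square 1; +1 → 2.
Latitude extended square 7; −1 → 6.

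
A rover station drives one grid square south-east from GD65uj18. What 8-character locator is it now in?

Longitude extended square 1; +1 → 2.
Latitude extended square 8; −1 → 7.

GD65uj27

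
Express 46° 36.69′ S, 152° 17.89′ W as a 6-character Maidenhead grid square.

BE33uj

Shift to the Maidenhead origin (180°W, 90°S): lon 27.7018, lat 43.3885.
Field: lon ⌊27.7018/20⌋ = 1 → B; lat ⌊43.3885/10⌋ = 4 → E.
Square: lon ⌊7.7018/2⌋ = 3; lat ⌊3.3885/1⌋ = 3.
Subsquare: lon ⌊1.7018/0.0833333⌋ = 20 → u; lat ⌊0.3885/0.0416667⌋ = 9 → j.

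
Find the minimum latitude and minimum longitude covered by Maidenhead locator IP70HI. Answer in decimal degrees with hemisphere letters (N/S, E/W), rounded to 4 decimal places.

Field I=8, P=15: +8·20° lon, +15·10° lat → SW at lon -20°, lat 60°.
Square 7, 0: +7·2° lon, +0·1° lat → SW at lon -6°, lat 60°.
Subsquare h=7, i=8: +7·0.0833333° lon, +8·0.0416667° lat → SW at lon -5.41667°, lat 60.3333°.
latitude 60.3333° N, longitude 5.4167° W.

60.3333° N, 5.4167° W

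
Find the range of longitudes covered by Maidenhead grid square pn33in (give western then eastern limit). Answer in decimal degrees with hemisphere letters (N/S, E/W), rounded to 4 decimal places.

Field P=15, N=13: +15·20° lon, +13·10° lat → SW at lon 120°, lat 40°.
Square 3, 3: +3·2° lon, +3·1° lat → SW at lon 126°, lat 43°.
Subsquare i=8, n=13: +8·0.0833333° lon, +13·0.0416667° lat → SW at lon 126.667°, lat 43.5417°.
Cell spans 0.0833333° lon × 0.0416667° lat.
west 126.6667° E, east 126.7500° E.

126.6667° E, 126.7500° E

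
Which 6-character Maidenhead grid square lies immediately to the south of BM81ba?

Latitude subsquare a = 0; −1 → -1, wraps to 23 = x, carry into square.
Latitude square 1; −1 → 0.
The longitude characters are unchanged.

BM80bx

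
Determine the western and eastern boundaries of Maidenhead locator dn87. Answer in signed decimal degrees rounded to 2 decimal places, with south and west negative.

Field D=3, N=13: +3·20° lon, +13·10° lat → SW at lon -120°, lat 40°.
Square 8, 7: +8·2° lon, +7·1° lat → SW at lon -104°, lat 47°.
Cell spans 2° lon × 1° lat.
west -104.00, east -102.00.

-104.00, -102.00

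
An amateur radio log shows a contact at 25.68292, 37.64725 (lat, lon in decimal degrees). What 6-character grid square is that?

KL85tq

Shift to the Maidenhead origin (180°W, 90°S): lon 217.6472, lat 115.6829.
Field: 217.6472/20 → 10 → K, 115.6829/10 → 11 → L; chars KL.
Square: 17.6472/2 → 8, 5.6829/1 → 5; chars 85.
Subsquare: 1.6472/0.0833333 → 19 → t, 0.6829/0.0416667 → 16 → q; chars tq.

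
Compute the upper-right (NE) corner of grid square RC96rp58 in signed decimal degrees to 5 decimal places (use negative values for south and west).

-63.33750, 179.46667

Field R=17, C=2: +17·20° lon, +2·10° lat → SW at lon 160°, lat -70°.
Square 9, 6: +9·2° lon, +6·1° lat → SW at lon 178°, lat -64°.
Subsquare r=17, p=15: +17·0.0833333° lon, +15·0.0416667° lat → SW at lon 179.417°, lat -63.375°.
Extended square 5, 8: +5·0.00833333° lon, +8·0.00416667° lat → SW at lon 179.458°, lat -63.3417°.
Cell spans 0.00833333° lon × 0.00416667° lat. NE corner is SW corner plus one full cell.
latitude -63.33750, longitude 179.46667.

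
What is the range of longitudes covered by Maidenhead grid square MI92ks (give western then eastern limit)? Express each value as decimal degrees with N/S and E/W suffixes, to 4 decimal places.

78.8333° E, 78.9167° E

Field M=12, I=8: +12·20° lon, +8·10° lat → SW at lon 60°, lat -10°.
Square 9, 2: +9·2° lon, +2·1° lat → SW at lon 78°, lat -8°.
Subsquare k=10, s=18: +10·0.0833333° lon, +18·0.0416667° lat → SW at lon 78.8333°, lat -7.25°.
Cell spans 0.0833333° lon × 0.0416667° lat.
west 78.8333° E, east 78.9167° E.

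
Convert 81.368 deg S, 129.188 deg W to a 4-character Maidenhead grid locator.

CA58

Add 180° to longitude and 90° to latitude: 50.81, 8.63.
Field: lon ⌊50.81/20⌋ = 2 → C; lat ⌊8.63/10⌋ = 0 → A.
Square: lon ⌊10.81/2⌋ = 5; lat ⌊8.63/1⌋ = 8.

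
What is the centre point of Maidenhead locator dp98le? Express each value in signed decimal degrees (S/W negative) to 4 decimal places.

Field D=3, P=15: +3·20° lon, +15·10° lat → SW at lon -120°, lat 60°.
Square 9, 8: +9·2° lon, +8·1° lat → SW at lon -102°, lat 68°.
Subsquare l=11, e=4: +11·0.0833333° lon, +4·0.0416667° lat → SW at lon -101.083°, lat 68.1667°.
Cell spans 0.0833333° lon × 0.0416667° lat. Centre is SW corner plus half of each.
latitude 68.1875, longitude -101.0417.

68.1875, -101.0417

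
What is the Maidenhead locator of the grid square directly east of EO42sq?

Longitude subsquare s = 18; +1 → 19 = t.
The latitude characters are unchanged.

EO42tq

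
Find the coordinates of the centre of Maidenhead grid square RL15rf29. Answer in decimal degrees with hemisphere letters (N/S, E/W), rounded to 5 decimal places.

Field R=17, L=11: +17·20° lon, +11·10° lat → SW at lon 160°, lat 20°.
Square 1, 5: +1·2° lon, +5·1° lat → SW at lon 162°, lat 25°.
Subsquare r=17, f=5: +17·0.0833333° lon, +5·0.0416667° lat → SW at lon 163.417°, lat 25.2083°.
Extended square 2, 9: +2·0.00833333° lon, +9·0.00416667° lat → SW at lon 163.433°, lat 25.2458°.
Cell spans 0.00833333° lon × 0.00416667° lat. Centre is SW corner plus half of each.
latitude 25.24792° N, longitude 163.43750° E.

25.24792° N, 163.43750° E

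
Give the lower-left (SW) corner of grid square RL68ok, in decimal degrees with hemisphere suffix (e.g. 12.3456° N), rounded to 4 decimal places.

Field R=17, L=11: +17·20° lon, +11·10° lat → SW at lon 160°, lat 20°.
Square 6, 8: +6·2° lon, +8·1° lat → SW at lon 172°, lat 28°.
Subsquare o=14, k=10: +14·0.0833333° lon, +10·0.0416667° lat → SW at lon 173.167°, lat 28.4167°.
latitude 28.4167° N, longitude 173.1667° E.

28.4167° N, 173.1667° E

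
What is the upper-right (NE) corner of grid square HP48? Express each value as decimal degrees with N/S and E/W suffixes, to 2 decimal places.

Field H=7, P=15: +7·20° lon, +15·10° lat → SW at lon -40°, lat 60°.
Square 4, 8: +4·2° lon, +8·1° lat → SW at lon -32°, lat 68°.
Cell spans 2° lon × 1° lat. NE corner is SW corner plus one full cell.
latitude 69.00° N, longitude 30.00° W.

69.00° N, 30.00° W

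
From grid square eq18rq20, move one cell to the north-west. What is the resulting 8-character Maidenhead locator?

EQ18rq11

Longitude extended square 2; −1 → 1.
Latitude extended square 0; +1 → 1.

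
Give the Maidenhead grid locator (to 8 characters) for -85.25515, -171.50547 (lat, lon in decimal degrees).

AA44fr98

Shift to the Maidenhead origin (180°W, 90°S): lon 8.49453, lat 4.74485.
Field (20°×10°, letters A–R): 8.49453/20 → 0 → A, 4.74485/10 → 0 → A; chars AA.
Square (2°×1°, digits 0–9): 8.49453/2 → 4, 4.74485/1 → 4; chars 44.
Subsquare (5′×2.5′, letters a–x): 0.49453/0.0833333 → 5 → f, 0.74485/0.0416667 → 17 → r; chars fr.
Extended square (30″×15″, digits 0–9): 0.07786/0.00833333 → 9, 0.03652/0.00416667 → 8; chars 98.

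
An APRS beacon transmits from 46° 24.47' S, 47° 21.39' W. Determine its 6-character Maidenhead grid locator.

Offset from 180°W / 90°S: lon 132.6435°, lat 43.5922°.
Field: lon ⌊132.6435/20⌋ = 6 → G; lat ⌊43.5922/10⌋ = 4 → E.
Square: lon ⌊12.6435/2⌋ = 6; lat ⌊3.5922/1⌋ = 3.
Subsquare: lon ⌊0.6435/0.0833333⌋ = 7 → h; lat ⌊0.5922/0.0416667⌋ = 14 → o.

GE63ho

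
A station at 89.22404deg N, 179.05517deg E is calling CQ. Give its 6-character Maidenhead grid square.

RR99mf

Add 180° to longitude and 90° to latitude: 359.0552, 179.2240.
Field: lon ⌊359.0552/20⌋ = 17 → R; lat ⌊179.2240/10⌋ = 17 → R.
Square: lon ⌊19.0552/2⌋ = 9; lat ⌊9.2240/1⌋ = 9.
Subsquare: lon ⌊1.0552/0.0833333⌋ = 12 → m; lat ⌊0.2240/0.0416667⌋ = 5 → f.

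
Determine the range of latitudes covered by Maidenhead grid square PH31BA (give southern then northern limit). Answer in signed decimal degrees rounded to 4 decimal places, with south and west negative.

Field P=15, H=7: +15·20° lon, +7·10° lat → SW at lon 120°, lat -20°.
Square 3, 1: +3·2° lon, +1·1° lat → SW at lon 126°, lat -19°.
Subsquare b=1, a=0: +1·0.0833333° lon, +0·0.0416667° lat → SW at lon 126.083°, lat -19°.
Cell spans 0.0833333° lon × 0.0416667° lat.
south -19.0000, north -18.9583.

-19.0000, -18.9583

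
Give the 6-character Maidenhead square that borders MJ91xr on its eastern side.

Longitude subsquare x = 23; +1 → 24, wraps to 0 = a, carry into square.
Longitude square 9; +1 → 10, wraps to 0, carry into field.
Longitude field M = 12; +1 → 13 = N.
The latitude characters are unchanged.

NJ01ar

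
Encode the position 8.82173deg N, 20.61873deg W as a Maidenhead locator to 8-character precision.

Add 180° to longitude and 90° to latitude: 159.38127, 98.82173.
Field: 159.38127/20 → 7 → H, 98.82173/10 → 9 → J; chars HJ.
Square: 19.38127/2 → 9, 8.82173/1 → 8; chars 98.
Subsquare: 1.38127/0.0833333 → 16 → q, 0.82173/0.0416667 → 19 → t; chars qt.
Extended square: 0.04794/0.00833333 → 5, 0.03006/0.00416667 → 7; chars 57.

HJ98qt57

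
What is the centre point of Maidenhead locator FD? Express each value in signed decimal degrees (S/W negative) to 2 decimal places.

Field F=5, D=3: +5·20° lon, +3·10° lat → SW at lon -80°, lat -60°.
Cell spans 20° lon × 10° lat. Centre is SW corner plus half of each.
latitude -55.00, longitude -70.00.

-55.00, -70.00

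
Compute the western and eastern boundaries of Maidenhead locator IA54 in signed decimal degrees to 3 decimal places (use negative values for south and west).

-10.000, -8.000

Field I=8, A=0: +8·20° lon, +0·10° lat → SW at lon -20°, lat -90°.
Square 5, 4: +5·2° lon, +4·1° lat → SW at lon -10°, lat -86°.
Cell spans 2° lon × 1° lat.
west -10.000, east -8.000.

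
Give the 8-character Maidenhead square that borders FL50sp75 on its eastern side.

FL50sp85

Longitude extended square 7; +1 → 8.
The latitude characters are unchanged.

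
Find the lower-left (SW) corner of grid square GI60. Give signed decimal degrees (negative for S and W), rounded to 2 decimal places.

Field G=6, I=8: +6·20° lon, +8·10° lat → SW at lon -60°, lat -10°.
Square 6, 0: +6·2° lon, +0·1° lat → SW at lon -48°, lat -10°.
latitude -10.00, longitude -48.00.

-10.00, -48.00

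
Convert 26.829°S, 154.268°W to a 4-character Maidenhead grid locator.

Offset from 180°W / 90°S: lon 25.73°, lat 63.17°.
Field: lon ⌊25.73/20⌋ = 1 → B; lat ⌊63.17/10⌋ = 6 → G.
Square: lon ⌊5.73/2⌋ = 2; lat ⌊3.17/1⌋ = 3.

BG23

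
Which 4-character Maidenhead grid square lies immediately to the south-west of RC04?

Longitude square 0; −1 → -1, wraps to 9, carry into field.
Longitude field R = 17; −1 → 16 = Q.
Latitude square 4; −1 → 3.

QC93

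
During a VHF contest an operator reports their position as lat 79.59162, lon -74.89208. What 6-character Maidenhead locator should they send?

Add 180° to longitude and 90° to latitude: 105.1079, 169.5916.
Field: lon ⌊105.1079/20⌋ = 5 → F; lat ⌊169.5916/10⌋ = 16 → Q.
Square: lon ⌊5.1079/2⌋ = 2; lat ⌊9.5916/1⌋ = 9.
Subsquare: lon ⌊1.1079/0.0833333⌋ = 13 → n; lat ⌊0.5916/0.0416667⌋ = 14 → o.

FQ29no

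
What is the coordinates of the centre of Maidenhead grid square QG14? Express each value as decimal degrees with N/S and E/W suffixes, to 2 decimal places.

25.50° S, 143.00° E

Field Q=16, G=6: +16·20° lon, +6·10° lat → SW at lon 140°, lat -30°.
Square 1, 4: +1·2° lon, +4·1° lat → SW at lon 142°, lat -26°.
Cell spans 2° lon × 1° lat. Centre is SW corner plus half of each.
latitude 25.50° S, longitude 143.00° E.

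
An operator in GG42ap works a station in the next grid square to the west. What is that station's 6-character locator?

GG32xp

Longitude subsquare a = 0; −1 → -1, wraps to 23 = x, carry into square.
Longitude square 4; −1 → 3.
The latitude characters are unchanged.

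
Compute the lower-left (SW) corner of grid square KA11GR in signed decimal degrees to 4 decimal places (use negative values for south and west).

Field K=10, A=0: +10·20° lon, +0·10° lat → SW at lon 20°, lat -90°.
Square 1, 1: +1·2° lon, +1·1° lat → SW at lon 22°, lat -89°.
Subsquare g=6, r=17: +6·0.0833333° lon, +17·0.0416667° lat → SW at lon 22.5°, lat -88.2917°.
latitude -88.2917, longitude 22.5000.

-88.2917, 22.5000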